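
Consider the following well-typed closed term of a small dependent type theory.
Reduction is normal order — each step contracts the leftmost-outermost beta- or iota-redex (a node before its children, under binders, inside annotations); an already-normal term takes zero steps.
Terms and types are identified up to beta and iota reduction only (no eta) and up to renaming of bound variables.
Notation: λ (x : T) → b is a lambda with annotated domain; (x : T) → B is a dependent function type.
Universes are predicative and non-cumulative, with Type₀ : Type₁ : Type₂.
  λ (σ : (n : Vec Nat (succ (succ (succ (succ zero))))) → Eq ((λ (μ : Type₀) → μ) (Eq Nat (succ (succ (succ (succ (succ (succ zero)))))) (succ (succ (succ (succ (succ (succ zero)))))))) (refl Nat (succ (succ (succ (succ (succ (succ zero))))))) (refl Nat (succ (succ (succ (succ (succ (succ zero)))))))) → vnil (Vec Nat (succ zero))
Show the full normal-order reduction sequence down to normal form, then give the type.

normal-order reduction:
  λ (σ : (n : Vec Nat (succ (succ (succ (succ zero))))) → Eq ((λ (μ : Type₀) → μ) (Eq Nat (succ (succ (succ (succ (succ (succ zero)))))) (succ (succ (succ (succ (succ (succ zero)))))))) (refl Nat (succ (succ (succ (succ (succ (succ zero))))))) (refl Nat (succ (succ (succ (succ (succ (succ zero)))))))) → vnil (Vec Nat (succ zero))
  ~> λ (σ : (n : Vec Nat (succ (succ (succ (succ zero))))) → Eq (Eq Nat (succ (succ (succ (succ (succ (succ zero)))))) (succ (succ (succ (succ (succ (succ zero))))))) (refl Nat (succ (succ (succ (succ (succ (succ zero))))))) (refl Nat (succ (succ (succ (succ (succ (succ zero)))))))) → vnil (Vec Nat (succ zero))
type:
  (σ : (n : Vec Nat (succ (succ (succ (succ zero))))) → Eq (Eq Nat (succ (succ (succ (succ (succ (succ zero)))))) (succ (succ (succ (succ (succ (succ zero))))))) (refl Nat (succ (succ (succ (succ (succ (succ zero))))))) (refl Nat (succ (succ (succ (succ (succ (succ zero)))))))) → Vec (Vec Nat (succ zero)) zero


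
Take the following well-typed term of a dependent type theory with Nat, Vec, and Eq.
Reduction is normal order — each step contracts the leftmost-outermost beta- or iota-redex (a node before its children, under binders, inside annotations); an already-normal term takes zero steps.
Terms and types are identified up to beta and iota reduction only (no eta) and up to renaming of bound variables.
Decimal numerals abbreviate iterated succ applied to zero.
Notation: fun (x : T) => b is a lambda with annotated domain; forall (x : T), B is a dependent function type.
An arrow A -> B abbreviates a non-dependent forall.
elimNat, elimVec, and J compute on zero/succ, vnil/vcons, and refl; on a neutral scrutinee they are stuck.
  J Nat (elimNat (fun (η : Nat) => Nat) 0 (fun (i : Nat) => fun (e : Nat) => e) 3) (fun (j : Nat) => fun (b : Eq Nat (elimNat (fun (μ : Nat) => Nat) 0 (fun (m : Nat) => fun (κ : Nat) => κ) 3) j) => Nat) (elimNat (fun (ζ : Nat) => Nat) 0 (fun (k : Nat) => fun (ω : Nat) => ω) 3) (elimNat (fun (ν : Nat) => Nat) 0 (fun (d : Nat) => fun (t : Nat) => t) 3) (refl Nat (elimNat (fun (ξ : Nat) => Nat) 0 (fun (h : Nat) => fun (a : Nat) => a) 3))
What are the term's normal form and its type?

reduced normal form:
  0
type:
  Nat
observation: 11 normal-order steps separate the term from its normal form.


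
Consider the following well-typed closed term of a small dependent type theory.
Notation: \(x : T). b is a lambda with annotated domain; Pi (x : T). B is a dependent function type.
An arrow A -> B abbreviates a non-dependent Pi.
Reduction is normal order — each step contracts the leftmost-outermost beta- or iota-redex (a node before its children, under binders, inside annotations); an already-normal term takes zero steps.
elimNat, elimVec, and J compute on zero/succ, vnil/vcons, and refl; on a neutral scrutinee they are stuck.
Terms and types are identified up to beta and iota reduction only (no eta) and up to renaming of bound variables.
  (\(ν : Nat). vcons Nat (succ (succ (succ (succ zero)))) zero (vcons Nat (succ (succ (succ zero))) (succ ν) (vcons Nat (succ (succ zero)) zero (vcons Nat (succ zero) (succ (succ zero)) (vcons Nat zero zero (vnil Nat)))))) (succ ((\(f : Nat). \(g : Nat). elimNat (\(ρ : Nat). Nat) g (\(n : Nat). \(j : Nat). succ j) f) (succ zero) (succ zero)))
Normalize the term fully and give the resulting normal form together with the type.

normal form:
  vcons Nat (succ (succ (succ (succ zero)))) zero (vcons Nat (succ (succ (succ zero))) (succ (succ (succ (succ zero)))) (vcons Nat (succ (succ zero)) zero (vcons Nat (succ zero) (succ (succ zero)) (vcons Nat zero zero (vnil Nat)))))
inferred type:
  Vec Nat (succ (succ (succ (succ (succ zero)))))
observation: the leftmost-outermost redex is a beta-redex, and normalization takes 7 steps.


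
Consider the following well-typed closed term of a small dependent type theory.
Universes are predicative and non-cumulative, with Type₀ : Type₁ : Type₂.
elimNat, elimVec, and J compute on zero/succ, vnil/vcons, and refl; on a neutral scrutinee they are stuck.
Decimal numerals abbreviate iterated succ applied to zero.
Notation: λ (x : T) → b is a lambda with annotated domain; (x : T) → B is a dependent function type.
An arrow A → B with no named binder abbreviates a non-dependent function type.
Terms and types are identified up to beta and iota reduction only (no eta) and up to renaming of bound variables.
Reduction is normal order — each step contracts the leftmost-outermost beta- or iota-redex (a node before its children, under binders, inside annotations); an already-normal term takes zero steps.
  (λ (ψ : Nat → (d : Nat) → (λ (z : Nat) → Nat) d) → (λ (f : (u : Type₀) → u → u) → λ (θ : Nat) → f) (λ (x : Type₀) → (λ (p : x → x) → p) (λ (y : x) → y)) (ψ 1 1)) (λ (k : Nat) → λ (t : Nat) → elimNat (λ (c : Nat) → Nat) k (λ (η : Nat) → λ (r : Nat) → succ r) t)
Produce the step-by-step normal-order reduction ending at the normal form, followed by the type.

normal-order reduction sequence:
  (λ (ψ : Nat → (d : Nat) → (λ (z : Nat) → Nat) d) → (λ (f : (u : Type₀) → u → u) → λ (θ : Nat) → f) (λ (x : Type₀) → (λ (p : x → x) → p) (λ (y : x) → y)) (ψ 1 1)) (λ (k : Nat) → λ (t : Nat) → elimNat (λ (c : Nat) → Nat) k (λ (η : Nat) → λ (r : Nat) → succ r) t)
  ~> (λ (ψ : (d : Type₀) → d → d) → λ (z : Nat) → ψ) (λ (f : Type₀) → (λ (u : f → f) → u) (λ (θ : f) → θ)) ((λ (x : Nat) → λ (p : Nat) → elimNat (λ (y : Nat) → Nat) x (λ (k : Nat) → λ (t : Nat) → succ t) p) 1 1)
  ~> (λ (ψ : Nat) → λ (d : Type₀) → (λ (z : d → d) → z) (λ (f : d) → f)) ((λ (u : Nat) → λ (θ : Nat) → elimNat (λ (x : Nat) → Nat) u (λ (p : Nat) → λ (y : Nat) → succ y) θ) 1 1)
  ~> λ (ψ : Type₀) → (λ (d : ψ → ψ) → d) (λ (z : ψ) → z)
  ~> λ (ψ : Type₀) → λ (d : ψ) → d
inferred type:
  (ψ : Type₀) → ψ → ψ


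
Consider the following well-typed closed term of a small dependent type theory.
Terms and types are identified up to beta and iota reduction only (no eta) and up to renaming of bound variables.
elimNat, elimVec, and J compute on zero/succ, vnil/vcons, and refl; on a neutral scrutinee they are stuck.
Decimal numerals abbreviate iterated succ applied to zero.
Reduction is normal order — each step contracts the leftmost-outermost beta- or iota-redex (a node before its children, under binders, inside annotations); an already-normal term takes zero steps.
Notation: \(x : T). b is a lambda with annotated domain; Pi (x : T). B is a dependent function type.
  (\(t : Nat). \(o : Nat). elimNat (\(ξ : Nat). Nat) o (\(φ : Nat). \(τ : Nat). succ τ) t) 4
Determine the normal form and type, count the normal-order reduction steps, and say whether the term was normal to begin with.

normal form:
  \(t : Nat). succ (succ (succ (succ t)))
type:
  Pi (t : Nat). Nat
steps to reach normal form (normal order): 14
already normal: no
first contracted redex: a beta-redex


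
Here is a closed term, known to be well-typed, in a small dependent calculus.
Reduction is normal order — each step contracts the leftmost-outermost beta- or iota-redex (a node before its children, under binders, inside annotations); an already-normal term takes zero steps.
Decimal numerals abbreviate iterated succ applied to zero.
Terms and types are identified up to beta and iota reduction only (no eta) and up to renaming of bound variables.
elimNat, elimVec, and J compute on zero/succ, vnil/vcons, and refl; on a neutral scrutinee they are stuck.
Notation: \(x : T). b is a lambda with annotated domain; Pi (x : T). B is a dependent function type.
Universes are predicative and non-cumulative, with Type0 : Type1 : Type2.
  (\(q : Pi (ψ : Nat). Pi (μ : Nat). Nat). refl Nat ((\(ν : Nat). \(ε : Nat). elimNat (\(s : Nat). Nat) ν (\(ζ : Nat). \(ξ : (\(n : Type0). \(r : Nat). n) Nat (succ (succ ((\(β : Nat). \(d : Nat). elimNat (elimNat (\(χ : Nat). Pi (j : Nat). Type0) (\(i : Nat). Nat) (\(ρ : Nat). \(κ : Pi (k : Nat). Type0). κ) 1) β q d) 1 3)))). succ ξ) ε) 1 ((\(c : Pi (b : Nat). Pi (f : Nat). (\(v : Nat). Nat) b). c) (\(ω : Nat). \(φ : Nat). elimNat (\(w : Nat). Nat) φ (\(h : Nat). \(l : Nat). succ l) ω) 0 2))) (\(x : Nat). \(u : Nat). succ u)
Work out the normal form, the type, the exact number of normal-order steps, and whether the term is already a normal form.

reduced normal form:
  refl Nat 3
the term's type:
  Eq Nat 3 3
steps to reach normal form (normal order): 16
started in normal form: no
first contracted redex: a beta-redex


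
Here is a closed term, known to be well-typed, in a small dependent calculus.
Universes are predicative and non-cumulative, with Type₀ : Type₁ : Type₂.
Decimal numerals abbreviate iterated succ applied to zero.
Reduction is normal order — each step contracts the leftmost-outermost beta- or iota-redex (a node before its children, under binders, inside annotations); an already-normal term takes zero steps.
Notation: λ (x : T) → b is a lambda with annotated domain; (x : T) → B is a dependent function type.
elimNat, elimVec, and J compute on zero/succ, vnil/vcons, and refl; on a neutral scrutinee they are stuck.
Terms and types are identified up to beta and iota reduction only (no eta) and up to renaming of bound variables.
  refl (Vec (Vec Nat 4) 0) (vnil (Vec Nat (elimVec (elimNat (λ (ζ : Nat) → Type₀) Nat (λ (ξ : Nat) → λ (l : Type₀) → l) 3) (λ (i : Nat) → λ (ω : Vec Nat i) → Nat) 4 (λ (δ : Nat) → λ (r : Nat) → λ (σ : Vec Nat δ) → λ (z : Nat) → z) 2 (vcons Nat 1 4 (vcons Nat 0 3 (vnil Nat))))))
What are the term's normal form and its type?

normal form:
  refl (Vec (Vec Nat 4) 0) (vnil (Vec Nat 4))
inferred type:
  Eq (Vec (Vec Nat 4) 0) (vnil (Vec Nat 4)) (vnil (Vec Nat 4))
observation: reduction starts at an elimVec iota-redex, and 11 normal-order steps reach the normal form.


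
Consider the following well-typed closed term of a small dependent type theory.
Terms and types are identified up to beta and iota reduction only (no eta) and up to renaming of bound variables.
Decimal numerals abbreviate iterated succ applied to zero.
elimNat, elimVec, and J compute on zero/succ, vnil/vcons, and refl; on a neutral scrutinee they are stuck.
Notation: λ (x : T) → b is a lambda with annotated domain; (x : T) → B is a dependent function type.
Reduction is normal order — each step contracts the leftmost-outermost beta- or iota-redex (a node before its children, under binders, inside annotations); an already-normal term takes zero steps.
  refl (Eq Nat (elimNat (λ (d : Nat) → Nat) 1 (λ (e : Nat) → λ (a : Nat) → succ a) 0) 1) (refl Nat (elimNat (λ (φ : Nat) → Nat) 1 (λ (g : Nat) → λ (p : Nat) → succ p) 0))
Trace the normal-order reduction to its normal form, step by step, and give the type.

normal-order reduction:
  refl (Eq Nat (elimNat (λ (d : Nat) → Nat) 1 (λ (e : Nat) → λ (a : Nat) → succ a) 0) 1) (refl Nat (elimNat (λ (φ : Nat) → Nat) 1 (λ (g : Nat) → λ (p : Nat) → succ p) 0))
  ~> refl (Eq Nat 1 1) (refl Nat (elimNat (λ (d : Nat) → Nat) 1 (λ (e : Nat) → λ (a : Nat) → succ a) 0))
  ~> refl (Eq Nat 1 1) (refl Nat 1)
the term's type:
  Eq (Eq Nat 1 1) (refl Nat 1) (refl Nat 1)


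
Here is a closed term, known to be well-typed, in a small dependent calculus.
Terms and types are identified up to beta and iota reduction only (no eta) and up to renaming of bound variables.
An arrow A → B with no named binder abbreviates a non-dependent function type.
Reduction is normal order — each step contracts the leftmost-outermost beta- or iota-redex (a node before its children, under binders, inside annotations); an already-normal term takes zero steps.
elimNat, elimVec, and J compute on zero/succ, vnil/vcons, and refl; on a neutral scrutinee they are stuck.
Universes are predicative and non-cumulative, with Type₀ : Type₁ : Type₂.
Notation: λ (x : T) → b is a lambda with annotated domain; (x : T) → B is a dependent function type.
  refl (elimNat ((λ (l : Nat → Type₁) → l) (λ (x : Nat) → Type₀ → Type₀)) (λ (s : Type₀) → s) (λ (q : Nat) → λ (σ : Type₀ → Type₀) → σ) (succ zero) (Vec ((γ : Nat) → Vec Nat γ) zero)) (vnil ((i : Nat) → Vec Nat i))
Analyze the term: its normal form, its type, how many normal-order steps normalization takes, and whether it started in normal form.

normal form:
  refl (Vec ((l : Nat) → Vec Nat l) zero) (vnil ((x : Nat) → Vec Nat x))
inferred type:
  Eq (Vec ((l : Nat) → Vec Nat l) zero) (vnil ((x : Nat) → Vec Nat x)) (vnil ((s : Nat) → Vec Nat s))
steps to reach normal form (normal order): 5
started in normal form: no
first contracted redex: an elimNat iota-redex


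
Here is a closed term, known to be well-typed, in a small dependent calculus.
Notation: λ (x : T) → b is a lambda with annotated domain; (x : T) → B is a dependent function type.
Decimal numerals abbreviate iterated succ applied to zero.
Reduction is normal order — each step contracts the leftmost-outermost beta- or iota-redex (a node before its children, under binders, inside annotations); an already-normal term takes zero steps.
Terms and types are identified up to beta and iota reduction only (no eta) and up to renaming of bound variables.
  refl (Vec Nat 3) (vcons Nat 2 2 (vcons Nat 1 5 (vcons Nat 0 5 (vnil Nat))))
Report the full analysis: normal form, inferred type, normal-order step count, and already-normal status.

resulting normal form:
  refl (Vec Nat 3) (vcons Nat 2 2 (vcons Nat 1 5 (vcons Nat 0 5 (vnil Nat))))
the term's type:
  Eq (Vec Nat 3) (vcons Nat 2 2 (vcons Nat 1 5 (vcons Nat 0 5 (vnil Nat)))) (vcons Nat 2 2 (vcons Nat 1 5 (vcons Nat 0 5 (vnil Nat))))
steps to reach normal form (normal order): 0
started in normal form: yes


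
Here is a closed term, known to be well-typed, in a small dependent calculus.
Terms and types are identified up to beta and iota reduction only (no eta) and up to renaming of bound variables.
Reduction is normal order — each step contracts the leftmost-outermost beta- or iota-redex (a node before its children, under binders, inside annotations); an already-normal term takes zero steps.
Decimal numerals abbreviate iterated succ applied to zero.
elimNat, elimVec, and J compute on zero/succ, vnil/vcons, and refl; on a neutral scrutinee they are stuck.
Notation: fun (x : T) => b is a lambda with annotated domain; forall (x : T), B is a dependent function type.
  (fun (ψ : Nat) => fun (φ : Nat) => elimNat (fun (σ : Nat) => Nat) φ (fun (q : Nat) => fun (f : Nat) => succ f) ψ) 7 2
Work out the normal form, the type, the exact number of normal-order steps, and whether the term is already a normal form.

reduced normal form:
  9
type:
  Nat
reduction steps (normal order): 24
started in normal form: no
first contracted redex: a beta-redex


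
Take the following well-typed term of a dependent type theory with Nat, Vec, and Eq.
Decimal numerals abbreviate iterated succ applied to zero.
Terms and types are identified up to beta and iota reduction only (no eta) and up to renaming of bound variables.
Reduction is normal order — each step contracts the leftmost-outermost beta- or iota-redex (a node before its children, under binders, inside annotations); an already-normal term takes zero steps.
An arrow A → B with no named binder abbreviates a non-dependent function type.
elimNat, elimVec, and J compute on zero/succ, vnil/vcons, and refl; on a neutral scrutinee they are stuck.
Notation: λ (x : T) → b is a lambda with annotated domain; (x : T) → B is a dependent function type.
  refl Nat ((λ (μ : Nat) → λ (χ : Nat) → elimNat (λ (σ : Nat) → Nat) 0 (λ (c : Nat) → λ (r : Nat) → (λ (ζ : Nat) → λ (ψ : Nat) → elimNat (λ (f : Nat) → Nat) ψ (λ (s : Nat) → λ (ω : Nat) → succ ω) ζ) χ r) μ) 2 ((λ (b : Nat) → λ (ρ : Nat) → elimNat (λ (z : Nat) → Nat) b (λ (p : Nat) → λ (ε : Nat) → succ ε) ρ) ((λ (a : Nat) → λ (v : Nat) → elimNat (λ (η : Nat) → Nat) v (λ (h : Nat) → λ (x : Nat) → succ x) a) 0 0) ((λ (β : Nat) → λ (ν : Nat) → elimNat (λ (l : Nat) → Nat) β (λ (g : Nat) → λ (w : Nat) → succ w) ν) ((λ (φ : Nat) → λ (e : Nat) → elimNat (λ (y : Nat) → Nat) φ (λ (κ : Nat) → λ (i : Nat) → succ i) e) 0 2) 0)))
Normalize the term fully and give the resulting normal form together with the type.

normal form:
  refl Nat 4
type:
  Eq Nat 4 4


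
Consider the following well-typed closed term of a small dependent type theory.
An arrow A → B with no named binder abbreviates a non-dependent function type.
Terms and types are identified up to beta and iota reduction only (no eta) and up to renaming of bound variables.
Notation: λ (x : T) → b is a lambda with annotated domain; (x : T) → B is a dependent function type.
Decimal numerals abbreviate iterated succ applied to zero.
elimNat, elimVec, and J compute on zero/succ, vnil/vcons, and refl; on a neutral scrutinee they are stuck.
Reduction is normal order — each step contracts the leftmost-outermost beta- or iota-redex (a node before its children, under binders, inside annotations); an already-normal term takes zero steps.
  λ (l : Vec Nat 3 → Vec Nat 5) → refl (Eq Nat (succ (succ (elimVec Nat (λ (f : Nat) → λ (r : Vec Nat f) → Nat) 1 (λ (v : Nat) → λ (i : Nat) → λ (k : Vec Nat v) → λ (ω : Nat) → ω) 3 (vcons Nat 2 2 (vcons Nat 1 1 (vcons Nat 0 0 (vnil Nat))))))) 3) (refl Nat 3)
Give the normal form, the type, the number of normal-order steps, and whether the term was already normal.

normal form:
  λ (l : Vec Nat 3 → Vec Nat 5) → refl (Eq Nat 3 3) (refl Nat 3)
type:
  (Vec Nat 3 → Vec Nat 5) → Eq (Eq Nat 3 3) (refl Nat 3) (refl Nat 3)
reduction steps (normal order): 16
started in normal form: no
first redex: an elimVec iota-redex


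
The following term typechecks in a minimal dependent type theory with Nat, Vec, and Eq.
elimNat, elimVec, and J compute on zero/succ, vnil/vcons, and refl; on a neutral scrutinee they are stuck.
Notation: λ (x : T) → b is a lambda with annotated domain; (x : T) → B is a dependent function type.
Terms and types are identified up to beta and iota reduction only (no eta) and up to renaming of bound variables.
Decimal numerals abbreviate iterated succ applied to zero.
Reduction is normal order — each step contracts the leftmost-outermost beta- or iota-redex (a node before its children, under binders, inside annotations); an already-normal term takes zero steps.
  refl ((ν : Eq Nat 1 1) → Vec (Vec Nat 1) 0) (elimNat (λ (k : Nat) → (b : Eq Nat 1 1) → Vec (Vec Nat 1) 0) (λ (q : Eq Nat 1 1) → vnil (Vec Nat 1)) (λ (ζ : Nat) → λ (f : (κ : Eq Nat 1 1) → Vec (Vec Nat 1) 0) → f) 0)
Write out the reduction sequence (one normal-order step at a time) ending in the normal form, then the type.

reduction (normal order):
  refl ((ν : Eq Nat 1 1) → Vec (Vec Nat 1) 0) (elimNat (λ (k : Nat) → (b : Eq Nat 1 1) → Vec (Vec Nat 1) 0) (λ (q : Eq Nat 1 1) → vnil (Vec Nat 1)) (λ (ζ : Nat) → λ (f : (κ : Eq Nat 1 1) → Vec (Vec Nat 1) 0) → f) 0)
  ~> refl ((ν : Eq Nat 1 1) → Vec (Vec Nat 1) 0) (λ (k : Eq Nat 1 1) → vnil (Vec Nat 1))
inferred type:
  Eq ((ν : Eq Nat 1 1) → Vec (Vec Nat 1) 0) (λ (k : Eq Nat 1 1) → vnil (Vec Nat 1)) (λ (b : Eq Nat 1 1) → vnil (Vec Nat 1))


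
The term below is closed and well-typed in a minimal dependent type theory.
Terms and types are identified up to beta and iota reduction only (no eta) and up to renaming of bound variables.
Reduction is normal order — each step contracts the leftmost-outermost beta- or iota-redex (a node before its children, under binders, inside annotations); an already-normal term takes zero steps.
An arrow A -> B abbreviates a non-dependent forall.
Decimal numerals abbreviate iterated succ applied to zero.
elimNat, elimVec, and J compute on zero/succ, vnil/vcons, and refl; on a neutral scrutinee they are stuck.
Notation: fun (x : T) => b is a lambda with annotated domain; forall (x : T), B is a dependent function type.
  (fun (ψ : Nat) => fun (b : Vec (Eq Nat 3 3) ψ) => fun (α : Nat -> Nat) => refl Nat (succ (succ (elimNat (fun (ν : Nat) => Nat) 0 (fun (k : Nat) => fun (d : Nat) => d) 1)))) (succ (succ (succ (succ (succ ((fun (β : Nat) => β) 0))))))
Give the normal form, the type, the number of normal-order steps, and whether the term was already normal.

reduced normal form:
  fun (ψ : Vec (Eq Nat 3 3) 5) => fun (b : Nat -> Nat) => refl Nat 2
the term's type:
  Vec (Eq Nat 3 3) 5 -> (Nat -> Nat) -> Eq Nat 2 2
reduction steps (normal order): 6
term was already normal: no
first contracted redex: a beta-redex


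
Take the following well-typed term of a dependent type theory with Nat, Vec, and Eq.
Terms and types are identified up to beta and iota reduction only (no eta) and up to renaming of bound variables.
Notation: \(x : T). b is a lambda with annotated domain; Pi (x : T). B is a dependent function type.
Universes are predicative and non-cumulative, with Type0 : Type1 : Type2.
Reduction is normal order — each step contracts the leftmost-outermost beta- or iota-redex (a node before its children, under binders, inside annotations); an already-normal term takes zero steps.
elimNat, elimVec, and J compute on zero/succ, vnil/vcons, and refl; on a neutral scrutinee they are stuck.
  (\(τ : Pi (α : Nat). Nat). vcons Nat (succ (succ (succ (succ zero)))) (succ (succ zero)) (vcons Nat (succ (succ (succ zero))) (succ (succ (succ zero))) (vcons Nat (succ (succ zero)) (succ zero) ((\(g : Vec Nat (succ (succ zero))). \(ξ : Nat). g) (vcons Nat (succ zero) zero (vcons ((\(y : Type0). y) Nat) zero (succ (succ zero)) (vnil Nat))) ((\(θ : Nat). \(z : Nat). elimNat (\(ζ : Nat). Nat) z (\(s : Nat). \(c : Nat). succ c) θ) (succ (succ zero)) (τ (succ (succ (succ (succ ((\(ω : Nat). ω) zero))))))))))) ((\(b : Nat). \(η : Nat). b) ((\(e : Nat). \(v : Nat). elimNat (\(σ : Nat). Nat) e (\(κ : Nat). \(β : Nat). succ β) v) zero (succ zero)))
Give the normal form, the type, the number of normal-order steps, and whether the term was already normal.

normal form:
  vcons Nat (succ (succ (succ (succ zero)))) (succ (succ zero)) (vcons Nat (succ (succ (succ zero))) (succ (succ (succ zero))) (vcons Nat (succ (succ zero)) (succ zero) (vcons Nat (succ zero) zero (vcons Nat zero (succ (succ zero)) (vnil Nat)))))
inferred type:
  Vec Nat (succ (succ (succ (succ (succ zero)))))
reduction steps (normal order): 4
started in normal form: no
first contracted redex: a beta-redex


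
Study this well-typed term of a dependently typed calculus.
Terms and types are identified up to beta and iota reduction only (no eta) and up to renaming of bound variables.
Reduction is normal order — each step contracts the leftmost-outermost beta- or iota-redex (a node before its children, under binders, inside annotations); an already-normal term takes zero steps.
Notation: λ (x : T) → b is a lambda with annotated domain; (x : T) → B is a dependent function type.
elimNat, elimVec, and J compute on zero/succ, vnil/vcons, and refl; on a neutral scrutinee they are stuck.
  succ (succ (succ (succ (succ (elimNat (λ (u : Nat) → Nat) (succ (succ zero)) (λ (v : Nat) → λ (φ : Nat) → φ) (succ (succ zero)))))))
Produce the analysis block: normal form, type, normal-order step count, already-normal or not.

normal form:
  succ (succ (succ (succ (succ (succ (succ zero))))))
type:
  Nat
steps to reach normal form (normal order): 7
term was already normal: no
first contracted redex: an elimNat iota-redex


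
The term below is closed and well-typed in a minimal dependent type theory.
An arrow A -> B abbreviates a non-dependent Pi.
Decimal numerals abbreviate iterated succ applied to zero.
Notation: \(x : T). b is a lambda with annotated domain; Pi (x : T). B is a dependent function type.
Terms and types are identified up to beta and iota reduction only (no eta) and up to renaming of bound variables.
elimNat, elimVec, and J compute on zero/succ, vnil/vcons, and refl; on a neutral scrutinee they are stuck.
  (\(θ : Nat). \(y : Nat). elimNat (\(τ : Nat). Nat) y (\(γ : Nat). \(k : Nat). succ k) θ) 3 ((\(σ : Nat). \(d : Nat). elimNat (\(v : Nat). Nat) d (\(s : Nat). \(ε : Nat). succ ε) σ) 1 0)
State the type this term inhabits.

type:
  Nat


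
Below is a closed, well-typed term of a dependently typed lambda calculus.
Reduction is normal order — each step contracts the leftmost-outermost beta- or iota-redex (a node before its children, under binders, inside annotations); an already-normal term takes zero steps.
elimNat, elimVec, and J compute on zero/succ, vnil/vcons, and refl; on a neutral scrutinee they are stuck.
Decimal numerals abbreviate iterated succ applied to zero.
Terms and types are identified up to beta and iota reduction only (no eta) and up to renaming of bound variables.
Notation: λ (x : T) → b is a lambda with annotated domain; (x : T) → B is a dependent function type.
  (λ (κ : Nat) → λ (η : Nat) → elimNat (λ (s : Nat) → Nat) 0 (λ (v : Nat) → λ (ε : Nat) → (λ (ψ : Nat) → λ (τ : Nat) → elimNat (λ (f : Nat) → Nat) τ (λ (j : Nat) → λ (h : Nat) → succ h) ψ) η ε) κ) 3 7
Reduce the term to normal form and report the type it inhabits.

normal form:
  21
type:
  Nat
observation: the leftmost-outermost redex is a beta-redex, and normalization takes 84 steps.


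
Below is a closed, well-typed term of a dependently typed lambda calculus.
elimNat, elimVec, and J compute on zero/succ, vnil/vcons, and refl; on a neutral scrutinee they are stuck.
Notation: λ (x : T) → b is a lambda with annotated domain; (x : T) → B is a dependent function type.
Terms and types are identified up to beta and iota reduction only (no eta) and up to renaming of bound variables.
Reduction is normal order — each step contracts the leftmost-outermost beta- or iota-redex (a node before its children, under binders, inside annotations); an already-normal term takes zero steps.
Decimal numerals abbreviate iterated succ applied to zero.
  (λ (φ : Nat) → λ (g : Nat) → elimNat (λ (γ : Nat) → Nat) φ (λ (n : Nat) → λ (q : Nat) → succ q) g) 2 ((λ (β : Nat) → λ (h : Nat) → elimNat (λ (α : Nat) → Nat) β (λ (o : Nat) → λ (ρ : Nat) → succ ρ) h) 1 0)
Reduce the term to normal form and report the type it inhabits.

reduced normal form:
  3
the term's type:
  Nat


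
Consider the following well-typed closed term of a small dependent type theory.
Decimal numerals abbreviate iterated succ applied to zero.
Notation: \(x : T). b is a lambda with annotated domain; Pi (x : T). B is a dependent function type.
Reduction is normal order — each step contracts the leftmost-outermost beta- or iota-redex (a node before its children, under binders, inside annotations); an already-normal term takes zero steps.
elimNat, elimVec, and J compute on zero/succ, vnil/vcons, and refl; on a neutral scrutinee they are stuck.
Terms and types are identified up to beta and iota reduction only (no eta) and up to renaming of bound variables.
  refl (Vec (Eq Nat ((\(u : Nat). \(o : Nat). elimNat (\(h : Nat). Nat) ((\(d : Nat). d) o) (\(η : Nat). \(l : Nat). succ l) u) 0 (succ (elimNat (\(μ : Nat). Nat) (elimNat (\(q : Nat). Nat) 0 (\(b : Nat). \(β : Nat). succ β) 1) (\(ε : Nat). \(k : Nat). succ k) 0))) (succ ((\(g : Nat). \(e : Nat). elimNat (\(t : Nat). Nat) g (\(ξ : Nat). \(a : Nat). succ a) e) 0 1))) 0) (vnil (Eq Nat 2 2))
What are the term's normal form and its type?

normal form:
  refl (Vec (Eq Nat 2 2) 0) (vnil (Eq Nat 2 2))
type:
  Eq (Vec (Eq Nat 2 2) 0) (vnil (Eq Nat 2 2)) (vnil (Eq Nat 2 2))


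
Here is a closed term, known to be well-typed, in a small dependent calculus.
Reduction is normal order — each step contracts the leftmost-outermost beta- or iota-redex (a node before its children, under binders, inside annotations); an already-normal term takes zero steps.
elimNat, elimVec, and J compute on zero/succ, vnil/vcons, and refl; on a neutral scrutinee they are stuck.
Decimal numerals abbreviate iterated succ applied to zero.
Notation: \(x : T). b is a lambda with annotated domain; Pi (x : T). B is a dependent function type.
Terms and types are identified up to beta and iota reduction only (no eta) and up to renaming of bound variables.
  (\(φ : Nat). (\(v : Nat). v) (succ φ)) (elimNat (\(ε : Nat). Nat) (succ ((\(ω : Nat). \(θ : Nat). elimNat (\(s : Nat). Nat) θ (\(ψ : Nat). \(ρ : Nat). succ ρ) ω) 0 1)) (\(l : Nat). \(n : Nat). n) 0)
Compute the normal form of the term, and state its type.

reduced normal form:
  3
type:
  Nat


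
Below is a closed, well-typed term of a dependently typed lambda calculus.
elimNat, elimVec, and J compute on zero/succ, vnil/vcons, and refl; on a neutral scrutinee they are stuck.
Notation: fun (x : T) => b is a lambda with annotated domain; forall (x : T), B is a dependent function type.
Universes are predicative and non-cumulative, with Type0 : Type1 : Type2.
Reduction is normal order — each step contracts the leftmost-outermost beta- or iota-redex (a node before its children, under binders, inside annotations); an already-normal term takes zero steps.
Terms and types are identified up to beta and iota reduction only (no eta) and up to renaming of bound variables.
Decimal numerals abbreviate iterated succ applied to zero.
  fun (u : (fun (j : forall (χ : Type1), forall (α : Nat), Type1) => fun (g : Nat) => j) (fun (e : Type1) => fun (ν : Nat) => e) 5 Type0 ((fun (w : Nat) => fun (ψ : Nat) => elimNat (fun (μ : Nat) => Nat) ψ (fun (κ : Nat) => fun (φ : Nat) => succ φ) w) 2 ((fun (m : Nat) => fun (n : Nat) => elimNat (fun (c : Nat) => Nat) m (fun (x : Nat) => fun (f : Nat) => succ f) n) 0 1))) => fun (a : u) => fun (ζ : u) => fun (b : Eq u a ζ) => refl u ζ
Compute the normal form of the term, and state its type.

normal form:
  fun (u : Type0) => fun (j : u) => fun (χ : u) => fun (α : Eq u j χ) => refl u χ
type:
  forall (u : Type0), forall (j : u), forall (χ : u), forall (α : Eq u j χ), Eq u χ χ


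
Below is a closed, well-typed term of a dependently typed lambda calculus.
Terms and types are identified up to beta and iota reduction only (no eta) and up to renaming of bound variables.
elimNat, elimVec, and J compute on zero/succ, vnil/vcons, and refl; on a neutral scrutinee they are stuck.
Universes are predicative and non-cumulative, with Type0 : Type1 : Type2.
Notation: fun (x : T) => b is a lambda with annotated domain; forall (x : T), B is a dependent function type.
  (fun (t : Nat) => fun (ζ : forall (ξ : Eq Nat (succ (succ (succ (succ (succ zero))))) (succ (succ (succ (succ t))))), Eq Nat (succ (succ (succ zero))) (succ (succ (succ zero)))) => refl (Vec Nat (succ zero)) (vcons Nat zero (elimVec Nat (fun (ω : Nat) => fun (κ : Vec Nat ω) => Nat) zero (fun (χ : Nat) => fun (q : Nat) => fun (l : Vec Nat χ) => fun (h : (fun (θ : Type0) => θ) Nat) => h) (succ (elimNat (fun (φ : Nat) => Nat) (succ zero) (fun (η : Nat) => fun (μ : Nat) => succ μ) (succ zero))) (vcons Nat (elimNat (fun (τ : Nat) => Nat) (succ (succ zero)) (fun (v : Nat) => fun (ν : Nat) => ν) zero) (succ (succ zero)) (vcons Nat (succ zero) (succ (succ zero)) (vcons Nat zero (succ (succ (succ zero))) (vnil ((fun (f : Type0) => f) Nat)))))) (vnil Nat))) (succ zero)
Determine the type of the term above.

inferred type:
  forall (t : forall (ζ : Eq Nat (succ (succ (succ (succ (succ zero))))) (succ (succ (succ (succ (succ zero)))))), Eq Nat (succ (succ (succ zero))) (succ (succ (succ zero)))), Eq (Vec Nat (succ zero)) (vcons Nat zero zero (vnil Nat)) (vcons Nat zero zero (vnil Nat))


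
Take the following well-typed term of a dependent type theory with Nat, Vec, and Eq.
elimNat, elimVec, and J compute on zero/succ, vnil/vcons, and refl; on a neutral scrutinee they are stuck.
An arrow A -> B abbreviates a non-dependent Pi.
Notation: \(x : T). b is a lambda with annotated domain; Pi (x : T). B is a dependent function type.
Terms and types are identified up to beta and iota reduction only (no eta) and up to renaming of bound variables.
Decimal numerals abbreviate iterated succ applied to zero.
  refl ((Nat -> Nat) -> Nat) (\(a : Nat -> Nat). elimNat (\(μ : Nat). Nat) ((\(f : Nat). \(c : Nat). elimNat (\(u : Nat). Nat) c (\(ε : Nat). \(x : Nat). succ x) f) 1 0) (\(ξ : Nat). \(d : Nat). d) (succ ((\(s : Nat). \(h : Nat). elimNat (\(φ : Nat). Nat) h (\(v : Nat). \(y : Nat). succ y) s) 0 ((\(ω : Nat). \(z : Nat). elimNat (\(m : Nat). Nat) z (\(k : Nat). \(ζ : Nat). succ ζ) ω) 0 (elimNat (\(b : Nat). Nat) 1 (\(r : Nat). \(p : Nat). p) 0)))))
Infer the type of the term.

inferred type:
  Eq ((Nat -> Nat) -> Nat) (\(a : Nat -> Nat). 1) (\(μ : Nat -> Nat). 1)


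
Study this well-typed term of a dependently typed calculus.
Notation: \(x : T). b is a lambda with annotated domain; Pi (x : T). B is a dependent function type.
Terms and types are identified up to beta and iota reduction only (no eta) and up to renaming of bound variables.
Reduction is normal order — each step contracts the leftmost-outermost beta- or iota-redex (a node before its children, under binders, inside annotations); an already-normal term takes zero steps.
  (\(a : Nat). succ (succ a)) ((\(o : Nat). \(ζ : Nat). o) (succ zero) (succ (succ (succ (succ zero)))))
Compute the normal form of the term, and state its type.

normal form:
  succ (succ (succ zero))
inferred type:
  Nat


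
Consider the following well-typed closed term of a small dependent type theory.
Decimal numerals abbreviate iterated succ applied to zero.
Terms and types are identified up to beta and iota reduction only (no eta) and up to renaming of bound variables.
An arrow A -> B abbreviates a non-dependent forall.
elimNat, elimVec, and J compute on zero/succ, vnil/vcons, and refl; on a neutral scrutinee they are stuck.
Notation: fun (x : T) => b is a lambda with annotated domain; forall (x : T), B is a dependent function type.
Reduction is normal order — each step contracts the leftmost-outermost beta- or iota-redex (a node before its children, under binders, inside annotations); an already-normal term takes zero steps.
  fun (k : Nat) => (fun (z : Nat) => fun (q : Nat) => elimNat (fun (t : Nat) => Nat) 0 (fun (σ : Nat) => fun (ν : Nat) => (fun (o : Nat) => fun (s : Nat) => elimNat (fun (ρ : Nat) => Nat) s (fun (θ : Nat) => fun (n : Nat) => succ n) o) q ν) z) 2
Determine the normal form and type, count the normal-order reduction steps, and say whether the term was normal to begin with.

resulting normal form:
  fun (k : Nat) => fun (z : Nat) => elimNat (fun (q : Nat) => Nat) (elimNat (fun (t : Nat) => Nat) 0 (fun (σ : Nat) => fun (ν : Nat) => succ ν) z) (fun (o : Nat) => fun (s : Nat) => succ s) z
inferred type:
  Nat -> Nat -> Nat
reduction steps (normal order): 12
already normal: no
first contracted redex: a beta-redex


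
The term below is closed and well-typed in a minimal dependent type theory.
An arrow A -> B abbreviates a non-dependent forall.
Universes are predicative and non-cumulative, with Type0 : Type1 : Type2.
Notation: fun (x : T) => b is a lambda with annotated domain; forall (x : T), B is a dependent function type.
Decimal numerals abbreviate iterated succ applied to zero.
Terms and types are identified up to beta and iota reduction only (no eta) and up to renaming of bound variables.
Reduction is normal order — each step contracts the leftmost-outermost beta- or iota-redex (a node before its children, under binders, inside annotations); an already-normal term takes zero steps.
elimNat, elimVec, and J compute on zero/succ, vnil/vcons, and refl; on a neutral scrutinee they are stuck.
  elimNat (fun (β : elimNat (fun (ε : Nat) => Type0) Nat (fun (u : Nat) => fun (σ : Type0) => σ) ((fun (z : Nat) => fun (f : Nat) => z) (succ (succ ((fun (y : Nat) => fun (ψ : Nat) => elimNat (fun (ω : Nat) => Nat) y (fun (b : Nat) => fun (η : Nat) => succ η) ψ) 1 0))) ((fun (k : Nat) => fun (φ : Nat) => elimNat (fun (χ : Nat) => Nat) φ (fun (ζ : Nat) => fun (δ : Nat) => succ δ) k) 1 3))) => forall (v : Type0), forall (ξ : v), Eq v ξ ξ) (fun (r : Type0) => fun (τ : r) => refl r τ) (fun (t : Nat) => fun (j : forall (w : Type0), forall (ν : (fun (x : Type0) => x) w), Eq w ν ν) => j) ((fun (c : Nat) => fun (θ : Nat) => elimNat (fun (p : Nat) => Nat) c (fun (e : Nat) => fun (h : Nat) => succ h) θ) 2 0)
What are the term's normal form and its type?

reduced normal form:
  fun (β : Type0) => fun (ε : β) => refl β ε
type:
  forall (β : Type0), forall (ε : β), Eq β ε ε


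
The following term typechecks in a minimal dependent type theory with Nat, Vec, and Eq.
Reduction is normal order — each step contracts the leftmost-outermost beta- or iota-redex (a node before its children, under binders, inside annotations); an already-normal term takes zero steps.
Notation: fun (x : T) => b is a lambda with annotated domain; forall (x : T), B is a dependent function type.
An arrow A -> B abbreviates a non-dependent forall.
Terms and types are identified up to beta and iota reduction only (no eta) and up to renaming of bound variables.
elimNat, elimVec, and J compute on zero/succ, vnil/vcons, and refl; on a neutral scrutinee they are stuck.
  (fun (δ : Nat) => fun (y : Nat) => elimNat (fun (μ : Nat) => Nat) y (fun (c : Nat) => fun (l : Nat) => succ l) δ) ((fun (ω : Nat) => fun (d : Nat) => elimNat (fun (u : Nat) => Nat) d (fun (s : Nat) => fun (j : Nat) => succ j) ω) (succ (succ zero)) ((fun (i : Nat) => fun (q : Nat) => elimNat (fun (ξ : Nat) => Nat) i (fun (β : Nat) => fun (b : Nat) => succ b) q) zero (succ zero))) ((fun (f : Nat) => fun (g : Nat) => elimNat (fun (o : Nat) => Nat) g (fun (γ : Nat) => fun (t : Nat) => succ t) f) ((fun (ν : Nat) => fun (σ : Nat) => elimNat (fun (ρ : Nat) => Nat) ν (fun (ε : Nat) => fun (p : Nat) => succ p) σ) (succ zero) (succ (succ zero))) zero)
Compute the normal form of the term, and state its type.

reduced normal form:
  succ (succ (succ (succ (succ (succ zero)))))
inferred type:
  Nat
observation: the term reaches its normal form after 48 normal-order steps.


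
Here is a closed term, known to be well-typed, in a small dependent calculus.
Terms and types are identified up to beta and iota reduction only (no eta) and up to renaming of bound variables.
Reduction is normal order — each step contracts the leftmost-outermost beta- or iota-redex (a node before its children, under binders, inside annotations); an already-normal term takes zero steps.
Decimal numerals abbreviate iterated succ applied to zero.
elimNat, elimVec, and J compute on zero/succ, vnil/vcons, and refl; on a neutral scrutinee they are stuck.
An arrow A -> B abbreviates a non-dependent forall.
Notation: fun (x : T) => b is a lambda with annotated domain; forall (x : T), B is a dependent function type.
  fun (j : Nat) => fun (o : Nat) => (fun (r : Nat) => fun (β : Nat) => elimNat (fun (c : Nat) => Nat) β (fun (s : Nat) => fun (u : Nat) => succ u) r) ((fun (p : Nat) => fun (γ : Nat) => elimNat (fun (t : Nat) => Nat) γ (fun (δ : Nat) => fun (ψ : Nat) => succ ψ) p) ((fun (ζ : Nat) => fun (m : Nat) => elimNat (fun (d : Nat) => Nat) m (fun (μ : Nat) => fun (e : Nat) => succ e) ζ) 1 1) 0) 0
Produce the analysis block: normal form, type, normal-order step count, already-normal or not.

reduced normal form:
  fun (j : Nat) => fun (o : Nat) => 2
the term's type:
  Nat -> Nat -> Nat
reduction steps (normal order): 24
term was already normal: no
first contracted redex: a beta-redex
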